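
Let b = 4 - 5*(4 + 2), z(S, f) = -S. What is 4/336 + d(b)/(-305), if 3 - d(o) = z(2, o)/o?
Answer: 773/333060 ≈ 0.0023209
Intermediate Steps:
b = -26 (b = 4 - 5*6 = 4 - 30 = -26)
d(o) = 3 + 2/o (d(o) = 3 - (-1*2)/o = 3 - (-2)/o = 3 + 2/o)
4/336 + d(b)/(-305) = 4/336 + (3 + 2/(-26))/(-305) = 4*(1/336) + (3 + 2*(-1/26))*(-1/305) = 1/84 + (3 - 1/13)*(-1/305) = 1/84 + (38/13)*(-1/305) = 1/84 - 38/3965 = 773/333060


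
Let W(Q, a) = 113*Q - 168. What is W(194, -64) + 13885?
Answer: 35639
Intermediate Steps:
W(Q, a) = -168 + 113*Q
W(194, -64) + 13885 = (-168 + 113*194) + 13885 = (-168 + 21922) + 13885 = 21754 + 13885 = 35639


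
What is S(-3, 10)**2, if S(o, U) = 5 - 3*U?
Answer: 625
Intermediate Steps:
S(-3, 10)**2 = (5 - 3*10)**2 = (5 - 30)**2 = (-25)**2 = 625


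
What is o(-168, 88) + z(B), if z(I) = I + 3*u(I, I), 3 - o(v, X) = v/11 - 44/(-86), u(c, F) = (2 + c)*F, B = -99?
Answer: 13588231/473 ≈ 28728.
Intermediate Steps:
u(c, F) = F*(2 + c)
o(v, X) = 107/43 - v/11 (o(v, X) = 3 - (v/11 - 44/(-86)) = 3 - (v*(1/11) - 44*(-1/86)) = 3 - (v/11 + 22/43) = 3 - (22/43 + v/11) = 3 + (-22/43 - v/11) = 107/43 - v/11)
z(I) = I + 3*I*(2 + I) (z(I) = I + 3*(I*(2 + I)) = I + 3*I*(2 + I))
o(-168, 88) + z(B) = (107/43 - 1/11*(-168)) - 99*(7 + 3*(-99)) = (107/43 + 168/11) - 99*(7 - 297) = 8401/473 - 99*(-290) = 8401/473 + 28710 = 13588231/473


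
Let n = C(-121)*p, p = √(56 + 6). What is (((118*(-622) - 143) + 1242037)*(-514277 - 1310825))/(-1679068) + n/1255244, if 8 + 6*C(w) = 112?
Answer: 28060895221/22093 + 13*√62/941433 ≈ 1.2701e+6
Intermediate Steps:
C(w) = 52/3 (C(w) = -4/3 + (⅙)*112 = -4/3 + 56/3 = 52/3)
p = √62 ≈ 7.8740
n = 52*√62/3 ≈ 136.48
(((118*(-622) - 143) + 1242037)*(-514277 - 1310825))/(-1679068) + n/1255244 = (((118*(-622) - 143) + 1242037)*(-514277 - 1310825))/(-1679068) + (52*√62/3)/1255244 = (((-73396 - 143) + 1242037)*(-1825102))*(-1/1679068) + (52*√62/3)*(1/1255244) = ((-73539 + 1242037)*(-1825102))*(-1/1679068) + 13*√62/941433 = (1168498*(-1825102))*(-1/1679068) + 13*√62/941433 = -2132628036796*(-1/1679068) + 13*√62/941433 = 28060895221/22093 + 13*√62/941433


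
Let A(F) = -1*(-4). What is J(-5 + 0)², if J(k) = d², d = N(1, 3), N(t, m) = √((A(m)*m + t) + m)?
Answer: 256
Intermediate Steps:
A(F) = 4
N(t, m) = √(t + 5*m) (N(t, m) = √((4*m + t) + m) = √((t + 4*m) + m) = √(t + 5*m))
d = 4 (d = √(1 + 5*3) = √(1 + 15) = √16 = 4)
J(k) = 16 (J(k) = 4² = 16)
J(-5 + 0)² = 16² = 256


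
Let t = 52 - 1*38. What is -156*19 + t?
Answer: -2950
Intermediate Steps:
t = 14 (t = 52 - 38 = 14)
-156*19 + t = -156*19 + 14 = -2964 + 14 = -2950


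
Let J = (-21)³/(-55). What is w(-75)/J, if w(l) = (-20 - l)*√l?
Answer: 15125*I*√3/9261 ≈ 2.8288*I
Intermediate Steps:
w(l) = √l*(-20 - l)
J = 9261/55 (J = -9261*(-1/55) = 9261/55 ≈ 168.38)
w(-75)/J = (√(-75)*(-20 - 1*(-75)))/(9261/55) = ((5*I*√3)*(-20 + 75))*(55/9261) = ((5*I*√3)*55)*(55/9261) = (275*I*√3)*(55/9261) = 15125*I*√3/9261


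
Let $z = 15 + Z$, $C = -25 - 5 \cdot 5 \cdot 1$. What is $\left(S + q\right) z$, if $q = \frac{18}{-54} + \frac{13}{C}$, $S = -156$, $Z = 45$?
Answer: $- \frac{46978}{5} \approx -9395.6$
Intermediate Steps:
$C = -50$ ($C = -25 - 25 \cdot 1 = -25 - 25 = -50$)
$z = 60$ ($z = 15 + 45 = 60$)
$q = - \frac{89}{150}$ ($q = \frac{18}{-54} + \frac{13}{-50} = 18 \left(- \frac{1}{54}\right) + 13 \left(- \frac{1}{50}\right) = - \frac{1}{3} - \frac{13}{50} = - \frac{89}{150} \approx -0.59333$)
$\left(S + q\right) z = \left(-156 - \frac{89}{150}\right) 60 = \left(- \frac{23489}{150}\right) 60 = - \frac{46978}{5}$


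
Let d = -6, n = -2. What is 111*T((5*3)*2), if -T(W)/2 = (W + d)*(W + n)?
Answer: -149184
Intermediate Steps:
T(W) = -2*(-6 + W)*(-2 + W) (T(W) = -2*(W - 6)*(W - 2) = -2*(-6 + W)*(-2 + W))
111*T((5*3)*2) = 111*(-24 - 2*((5*3)*2)² + 16*((5*3)*2)) = 111*(-24 - 2*(15*2)² + 16*(15*2)) = 111*(-24 - 2*30² + 16*30) = 111*(-24 - 2*900 + 480) = 111*(-24 - 1800 + 480) = 111*(-1344) = -149184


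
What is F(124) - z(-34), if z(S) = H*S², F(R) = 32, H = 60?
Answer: -69328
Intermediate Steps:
z(S) = 60*S²
F(124) - z(-34) = 32 - 60*(-34)² = 32 - 60*1156 = 32 - 1*69360 = 32 - 69360 = -69328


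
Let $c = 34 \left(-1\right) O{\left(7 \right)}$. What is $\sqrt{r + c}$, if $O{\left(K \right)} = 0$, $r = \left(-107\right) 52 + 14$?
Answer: $5 i \sqrt{222} \approx 74.498 i$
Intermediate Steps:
$r = -5550$ ($r = -5564 + 14 = -5550$)
$c = 0$ ($c = 34 \left(-1\right) 0 = \left(-34\right) 0 = 0$)
$\sqrt{r + c} = \sqrt{-5550 + 0} = \sqrt{-5550} = 5 i \sqrt{222}$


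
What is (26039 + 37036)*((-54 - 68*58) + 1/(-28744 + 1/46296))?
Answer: -335575870913088750/1330732223 ≈ -2.5217e+8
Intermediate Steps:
(26039 + 37036)*((-54 - 68*58) + 1/(-28744 + 1/46296)) = 63075*((-54 - 3944) + 1/(-28744 + 1/46296)) = 63075*(-3998 + 1/(-1330732223/46296)) = 63075*(-3998 - 46296/1330732223) = 63075*(-5320267473850/1330732223) = -335575870913088750/1330732223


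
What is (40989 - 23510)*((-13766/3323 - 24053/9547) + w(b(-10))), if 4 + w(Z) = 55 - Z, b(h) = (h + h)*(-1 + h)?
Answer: -97407376887590/31724681 ≈ -3.0704e+6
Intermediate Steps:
b(h) = 2*h*(-1 + h) (b(h) = (2*h)*(-1 + h) = 2*h*(-1 + h))
w(Z) = 51 - Z (w(Z) = -4 + (55 - Z) = 51 - Z)
(40989 - 23510)*((-13766/3323 - 24053/9547) + w(b(-10))) = (40989 - 23510)*((-13766/3323 - 24053/9547) + (51 - 2*(-10)*(-1 - 10))) = 17479*((-13766*1/3323 - 24053*1/9547) + (51 - 2*(-10)*(-11))) = 17479*((-13766/3323 - 24053/9547) + (51 - 1*220)) = 17479*(-211352121/31724681 + (51 - 220)) = 17479*(-211352121/31724681 - 169) = 17479*(-5572823210/31724681) = -97407376887590/31724681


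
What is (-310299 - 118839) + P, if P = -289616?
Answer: -718754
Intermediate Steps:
(-310299 - 118839) + P = (-310299 - 118839) - 289616 = -429138 - 289616 = -718754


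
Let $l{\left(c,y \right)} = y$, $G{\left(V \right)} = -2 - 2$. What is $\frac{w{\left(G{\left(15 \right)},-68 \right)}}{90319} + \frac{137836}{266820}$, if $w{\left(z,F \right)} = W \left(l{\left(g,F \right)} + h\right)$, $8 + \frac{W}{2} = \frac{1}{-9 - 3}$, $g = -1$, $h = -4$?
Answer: $\frac{3189947041}{6024728895} \approx 0.52948$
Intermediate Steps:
$G{\left(V \right)} = -4$ ($G{\left(V \right)} = -2 - 2 = -4$)
$W = - \frac{97}{6}$ ($W = -16 + \frac{2}{-9 - 3} = -16 + \frac{2}{-12} = -16 + 2 \left(- \frac{1}{12}\right) = -16 - \frac{1}{6} = - \frac{97}{6} \approx -16.167$)
$w{\left(z,F \right)} = \frac{194}{3} - \frac{97 F}{6}$ ($w{\left(z,F \right)} = - \frac{97 \left(F - 4\right)}{6} = - \frac{97 \left(-4 + F\right)}{6} = \frac{194}{3} - \frac{97 F}{6}$)
$\frac{w{\left(G{\left(15 \right)},-68 \right)}}{90319} + \frac{137836}{266820} = \frac{\frac{194}{3} - - \frac{3298}{3}}{90319} + \frac{137836}{266820} = \left(\frac{194}{3} + \frac{3298}{3}\right) \frac{1}{90319} + 137836 \cdot \frac{1}{266820} = 1164 \cdot \frac{1}{90319} + \frac{34459}{66705} = \frac{1164}{90319} + \frac{34459}{66705} = \frac{3189947041}{6024728895}$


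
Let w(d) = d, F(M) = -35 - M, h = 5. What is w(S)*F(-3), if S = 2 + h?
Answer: -224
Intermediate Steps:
S = 7 (S = 2 + 5 = 7)
w(S)*F(-3) = 7*(-35 - 1*(-3)) = 7*(-35 + 3) = 7*(-32) = -224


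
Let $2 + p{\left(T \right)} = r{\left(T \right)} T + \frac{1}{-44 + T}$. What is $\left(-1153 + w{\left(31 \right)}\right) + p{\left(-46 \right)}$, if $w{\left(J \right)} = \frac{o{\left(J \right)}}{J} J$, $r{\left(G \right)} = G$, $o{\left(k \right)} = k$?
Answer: $\frac{89279}{90} \approx 991.99$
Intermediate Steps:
$p{\left(T \right)} = -2 + T^{2} + \frac{1}{-44 + T}$ ($p{\left(T \right)} = -2 + \left(T T + \frac{1}{-44 + T}\right) = -2 + \left(T^{2} + \frac{1}{-44 + T}\right) = -2 + T^{2} + \frac{1}{-44 + T}$)
$w{\left(J \right)} = J$ ($w{\left(J \right)} = \frac{J}{J} J = 1 J = J$)
$\left(-1153 + w{\left(31 \right)}\right) + p{\left(-46 \right)} = \left(-1153 + 31\right) + \frac{89 + \left(-46\right)^{3} - 44 \left(-46\right)^{2} - -92}{-44 - 46} = -1122 + \frac{89 - 97336 - 93104 + 92}{-90} = -1122 - \frac{89 - 97336 - 93104 + 92}{90} = -1122 - - \frac{190259}{90} = -1122 + \frac{190259}{90} = \frac{89279}{90}$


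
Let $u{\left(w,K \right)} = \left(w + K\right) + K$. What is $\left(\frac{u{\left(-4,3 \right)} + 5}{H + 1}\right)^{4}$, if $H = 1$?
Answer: $\frac{2401}{16} \approx 150.06$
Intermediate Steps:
$u{\left(w,K \right)} = w + 2 K$ ($u{\left(w,K \right)} = \left(K + w\right) + K = w + 2 K$)
$\left(\frac{u{\left(-4,3 \right)} + 5}{H + 1}\right)^{4} = \left(\frac{\left(-4 + 2 \cdot 3\right) + 5}{1 + 1}\right)^{4} = \left(\frac{\left(-4 + 6\right) + 5}{2}\right)^{4} = \left(\left(2 + 5\right) \frac{1}{2}\right)^{4} = \left(7 \cdot \frac{1}{2}\right)^{4} = \left(\frac{7}{2}\right)^{4} = \frac{2401}{16}$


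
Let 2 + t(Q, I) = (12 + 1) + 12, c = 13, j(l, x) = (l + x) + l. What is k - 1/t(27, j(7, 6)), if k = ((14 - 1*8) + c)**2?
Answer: 8302/23 ≈ 360.96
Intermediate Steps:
j(l, x) = x + 2*l
t(Q, I) = 23 (t(Q, I) = -2 + ((12 + 1) + 12) = -2 + (13 + 12) = -2 + 25 = 23)
k = 361 (k = ((14 - 1*8) + 13)**2 = ((14 - 8) + 13)**2 = (6 + 13)**2 = 19**2 = 361)
k - 1/t(27, j(7, 6)) = 361 - 1/23 = 8302/23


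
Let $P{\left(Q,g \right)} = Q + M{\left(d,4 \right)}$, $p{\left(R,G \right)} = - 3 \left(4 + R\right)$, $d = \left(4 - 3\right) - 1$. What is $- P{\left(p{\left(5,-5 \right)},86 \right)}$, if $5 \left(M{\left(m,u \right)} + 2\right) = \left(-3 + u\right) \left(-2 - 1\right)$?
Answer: $\frac{148}{5} \approx 29.6$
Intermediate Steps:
$d = 0$ ($d = 1 - 1 = 0$)
$M{\left(m,u \right)} = - \frac{1}{5} - \frac{3 u}{5}$ ($M{\left(m,u \right)} = -2 + \frac{\left(-3 + u\right) \left(-2 - 1\right)}{5} = -2 + \frac{\left(-3 + u\right) \left(-3\right)}{5} = -2 + \frac{9 - 3 u}{5} = -2 - \left(- \frac{9}{5} + \frac{3 u}{5}\right) = - \frac{1}{5} - \frac{3 u}{5}$)
$p{\left(R,G \right)} = -12 - 3 R$
$P{\left(Q,g \right)} = - \frac{13}{5} + Q$ ($P{\left(Q,g \right)} = Q - \frac{13}{5} = - \frac{13}{5} + Q$)
$- P{\left(p{\left(5,-5 \right)},86 \right)} = - (- \frac{13}{5} - 27) = \left(-1\right) \left(- \frac{148}{5}\right) = \frac{148}{5}$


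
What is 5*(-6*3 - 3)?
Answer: -105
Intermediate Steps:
5*(-6*3 - 3) = 5*(-18 - 3) = 5*(-21) = -105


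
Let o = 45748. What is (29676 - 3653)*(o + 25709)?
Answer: 1859525511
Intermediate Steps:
(29676 - 3653)*(o + 25709) = (29676 - 3653)*(45748 + 25709) = 26023*71457 = 1859525511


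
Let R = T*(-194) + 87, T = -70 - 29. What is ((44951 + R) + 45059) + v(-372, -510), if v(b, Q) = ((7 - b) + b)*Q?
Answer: 105733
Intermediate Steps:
T = -99
v(b, Q) = 7*Q
R = 19293 (R = -99*(-194) + 87 = 19206 + 87 = 19293)
((44951 + R) + 45059) + v(-372, -510) = ((44951 + 19293) + 45059) + 7*(-510) = (64244 + 45059) - 3570 = 109303 - 3570 = 105733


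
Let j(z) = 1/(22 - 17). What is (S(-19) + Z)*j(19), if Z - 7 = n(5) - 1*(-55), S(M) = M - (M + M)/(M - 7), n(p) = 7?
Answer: 631/65 ≈ 9.7077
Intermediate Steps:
j(z) = 1/5
S(M) = M - 2*M/(-7 + M)
Z = 69 (Z = 7 + (7 - 1*(-55)) = 7 + (7 + 55) = 7 + 62 = 69)
(S(-19) + Z)*j(19) = (-19*(-9 - 19)/(-7 - 19) + 69)*(1/5) = (-19*(-28)/(-26) + 69)*(1/5) = (-19*(-1/26)*(-28) + 69)*(1/5) = (-266/13 + 69)*(1/5) = (631/13)*(1/5) = 631/65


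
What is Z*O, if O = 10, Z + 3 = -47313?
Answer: -473160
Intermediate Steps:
Z = -47316 (Z = -3 - 47313 = -47316)
Z*O = -47316*10 = -473160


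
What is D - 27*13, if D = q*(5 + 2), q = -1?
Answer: -358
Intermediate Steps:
D = -7 (D = -(5 + 2) = -1*7 = -7)
D - 27*13 = -7 - 27*13 = -7 - 351 = -358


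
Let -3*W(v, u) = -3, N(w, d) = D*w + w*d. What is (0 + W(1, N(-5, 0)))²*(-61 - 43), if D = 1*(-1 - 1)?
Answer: -104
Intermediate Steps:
D = -2 (D = 1*(-2) = -2)
N(w, d) = -2*w + d*w (N(w, d) = -2*w + w*d = -2*w + d*w)
W(v, u) = 1 (W(v, u) = -⅓*(-3) = 1)
(0 + W(1, N(-5, 0)))²*(-61 - 43) = (0 + 1)²*(-61 - 43) = 1²*(-104) = 1*(-104) = -104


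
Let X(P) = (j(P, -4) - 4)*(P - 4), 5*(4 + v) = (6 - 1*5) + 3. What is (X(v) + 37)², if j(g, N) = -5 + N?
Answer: 426409/25 ≈ 17056.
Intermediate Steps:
v = -16/5 (v = -4 + ((6 - 1*5) + 3)/5 = -4 + ((6 - 5) + 3)/5 = -4 + (1 + 3)/5 = -4 + (⅕)*4 = -4 + ⅘ = -16/5 ≈ -3.2000)
X(P) = 52 - 13*P (X(P) = ((-5 - 4) - 4)*(P - 4) = (-9 - 4)*(-4 + P) = -13*(-4 + P) = 52 - 13*P)
(X(v) + 37)² = ((52 - 13*(-16/5)) + 37)² = ((52 + 208/5) + 37)² = (468/5 + 37)² = (653/5)² = 426409/25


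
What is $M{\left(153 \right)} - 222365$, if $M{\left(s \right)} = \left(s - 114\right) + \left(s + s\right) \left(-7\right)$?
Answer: $-224468$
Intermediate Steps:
$M{\left(s \right)} = -114 - 13 s$ ($M{\left(s \right)} = \left(-114 + s\right) + 2 s \left(-7\right) = \left(-114 + s\right) - 14 s = -114 - 13 s$)
$M{\left(153 \right)} - 222365 = \left(-114 - 1989\right) - 222365 = -2103 - 222365 = -224468$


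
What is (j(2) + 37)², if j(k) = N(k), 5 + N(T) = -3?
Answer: 841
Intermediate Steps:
N(T) = -8 (N(T) = -5 - 3 = -8)
j(k) = -8
(j(2) + 37)² = (-8 + 37)² = 29² = 841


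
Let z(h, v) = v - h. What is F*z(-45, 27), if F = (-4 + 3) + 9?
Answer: 576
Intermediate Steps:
F = 8 (F = -1 + 9 = 8)
F*z(-45, 27) = 8*(27 - 1*(-45)) = 8*(27 + 45) = 8*72 = 576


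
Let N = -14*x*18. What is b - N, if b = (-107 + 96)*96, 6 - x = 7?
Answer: -1308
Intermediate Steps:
x = -1 (x = 6 - 1*7 = 6 - 7 = -1)
N = 252 (N = -14*(-1)*18 = 14*18 = 252)
b = -1056 (b = -11*96 = -1056)
b - N = -1056 - 1*252 = -1056 - 252 = -1308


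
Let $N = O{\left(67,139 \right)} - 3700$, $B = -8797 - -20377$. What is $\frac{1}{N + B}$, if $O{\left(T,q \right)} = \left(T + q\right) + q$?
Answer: $\frac{1}{8225} \approx 0.00012158$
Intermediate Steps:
$B = 11580$ ($B = -8797 + 20377 = 11580$)
$O{\left(T,q \right)} = T + 2 q$
$N = -3355$ ($N = \left(67 + 2 \cdot 139\right) - 3700 = \left(67 + 278\right) - 3700 = 345 - 3700 = -3355$)
$\frac{1}{N + B} = \frac{1}{-3355 + 11580} = \frac{1}{8225}$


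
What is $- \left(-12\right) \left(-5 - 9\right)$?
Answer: $-168$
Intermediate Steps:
$- \left(-12\right) \left(-5 - 9\right) = - \left(-12\right) \left(-14\right) = \left(-1\right) 168 = -168$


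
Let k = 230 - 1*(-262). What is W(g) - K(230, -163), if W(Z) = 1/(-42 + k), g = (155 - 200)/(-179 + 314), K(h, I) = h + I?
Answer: -30149/450 ≈ -66.998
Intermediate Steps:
k = 492 (k = 230 + 262 = 492)
K(h, I) = I + h
g = -⅓ (g = -45/135 = -45*1/135 = -⅓ ≈ -0.33333)
W(Z) = 1/450 (W(Z) = 1/(-42 + 492) = 1/450)
W(g) - K(230, -163) = 1/450 - (-163 + 230) = 1/450 - 1*67 = 1/450 - 67 = -30149/450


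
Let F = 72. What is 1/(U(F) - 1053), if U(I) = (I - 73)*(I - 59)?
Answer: -1/1066 ≈ -0.00093809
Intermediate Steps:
U(I) = (-73 + I)*(-59 + I)
1/(U(F) - 1053) = 1/((4307 + 72² - 132*72) - 1053) = 1/((4307 + 5184 - 9504) - 1053) = 1/(-13 - 1053) = 1/(-1066) = -1/1066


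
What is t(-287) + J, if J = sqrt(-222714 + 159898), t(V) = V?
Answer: -287 + 4*I*sqrt(3926) ≈ -287.0 + 250.63*I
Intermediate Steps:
J = 4*I*sqrt(3926) (J = sqrt(-62816) = 4*I*sqrt(3926) ≈ 250.63*I)
t(-287) + J = -287 + 4*I*sqrt(3926)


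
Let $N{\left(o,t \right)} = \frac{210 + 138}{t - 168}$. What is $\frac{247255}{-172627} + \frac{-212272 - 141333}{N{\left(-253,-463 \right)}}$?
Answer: $\frac{38517271036645}{60074196} \approx 6.4116 \cdot 10^{5}$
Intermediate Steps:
$N{\left(o,t \right)} = \frac{348}{-168 + t}$
$\frac{247255}{-172627} + \frac{-212272 - 141333}{N{\left(-253,-463 \right)}} = \frac{247255}{-172627} + \frac{-212272 - 141333}{348 \frac{1}{-168 - 463}} = 247255 \left(- \frac{1}{172627}\right) - \frac{353605}{348 \frac{1}{-631}} = - \frac{247255}{172627} - \frac{353605}{348 \left(- \frac{1}{631}\right)} = - \frac{247255}{172627} - \frac{353605}{- \frac{348}{631}} = - \frac{247255}{172627} - - \frac{223124755}{348} = - \frac{247255}{172627} + \frac{223124755}{348} = \frac{38517271036645}{60074196}$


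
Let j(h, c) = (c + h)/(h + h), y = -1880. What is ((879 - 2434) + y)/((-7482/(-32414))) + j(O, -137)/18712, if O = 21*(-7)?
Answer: -25522056465443/1715039004 ≈ -14881.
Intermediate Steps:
O = -147
j(h, c) = (c + h)/(2*h) (j(h, c) = (c + h)/((2*h)) = (c + h)*(1/(2*h)) = (c + h)/(2*h))
((879 - 2434) + y)/((-7482/(-32414))) + j(O, -137)/18712 = ((879 - 2434) - 1880)/((-7482/(-32414))) + ((½)*(-137 - 147)/(-147))/18712 = (-1555 - 1880)/((-7482*(-1/32414))) + ((½)*(-1/147)*(-284))*(1/18712) = -3435/3741/16207 + (142/147)*(1/18712) = -3435*16207/3741 + 71/1375332 = -18557015/1247 + 71/1375332 = -25522056465443/1715039004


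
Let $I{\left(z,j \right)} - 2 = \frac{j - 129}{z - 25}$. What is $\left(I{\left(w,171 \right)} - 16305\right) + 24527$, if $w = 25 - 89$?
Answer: $\frac{731894}{89} \approx 8223.5$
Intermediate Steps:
$w = -64$ ($w = 25 - 89 = -64$)
$I{\left(z,j \right)} = 2 + \frac{-129 + j}{-25 + z}$ ($I{\left(z,j \right)} = 2 + \frac{j - 129}{z - 25} = 2 + \frac{-129 + j}{-25 + z}$)
$\left(I{\left(w,171 \right)} - 16305\right) + 24527 = \left(\frac{-179 + 171 + 2 \left(-64\right)}{-25 - 64} - 16305\right) + 24527 = \left(\frac{-179 + 171 - 128}{-89} - 16305\right) + 24527 = \left(\left(- \frac{1}{89}\right) \left(-136\right) - 16305\right) + 24527 = \left(\frac{136}{89} - 16305\right) + 24527 = - \frac{1451009}{89} + 24527 = \frac{731894}{89}$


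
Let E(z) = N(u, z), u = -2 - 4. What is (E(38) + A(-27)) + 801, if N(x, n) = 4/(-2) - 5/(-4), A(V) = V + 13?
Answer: 3145/4 ≈ 786.25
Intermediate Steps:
A(V) = 13 + V
u = -6
N(x, n) = -3/4 (N(x, n) = 4*(-1/2) - 5*(-1/4) = -2 + 5/4 = -3/4)
E(z) = -3/4
(E(38) + A(-27)) + 801 = (-3/4 + (13 - 27)) + 801 = (-3/4 - 14) + 801 = -59/4 + 801 = 3145/4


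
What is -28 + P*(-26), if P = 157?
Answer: -4110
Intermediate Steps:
-28 + P*(-26) = -28 + 157*(-26) = -28 - 4082 = -4110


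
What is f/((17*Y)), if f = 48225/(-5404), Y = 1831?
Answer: -48225/168210308 ≈ -0.00028669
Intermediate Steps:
f = -48225/5404 (f = 48225*(-1/5404) = -48225/5404 ≈ -8.9240)
f/((17*Y)) = -48225/(5404*(17*1831)) = -48225/5404/31127 = -48225/5404*1/31127 = -48225/168210308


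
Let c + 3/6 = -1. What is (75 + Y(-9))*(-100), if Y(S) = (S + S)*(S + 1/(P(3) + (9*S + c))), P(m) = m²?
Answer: -1162500/49 ≈ -23725.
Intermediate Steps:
c = -3/2 (c = -½ - 1 = -3/2 ≈ -1.5000)
Y(S) = 2*S*(S + 1/(15/2 + 9*S)) (Y(S) = (S + S)*(S + 1/(3² + (9*S - 3/2))) = (2*S)*(S + 1/(9 + (-3/2 + 9*S))) = (2*S)*(S + 1/(15/2 + 9*S)) = 2*S*(S + 1/(15/2 + 9*S)))
(75 + Y(-9))*(-100) = (75 + (⅔)*(-9)*(2 + 15*(-9) + 18*(-9)²)/(5 + 6*(-9)))*(-100) = (75 + (⅔)*(-9)*(2 - 135 + 18*81)/(5 - 54))*(-100) = (75 + (⅔)*(-9)*(2 - 135 + 1458)/(-49))*(-100) = (75 + (⅔)*(-9)*(-1/49)*1325)*(-100) = (75 + 7950/49)*(-100) = (11625/49)*(-100) = -1162500/49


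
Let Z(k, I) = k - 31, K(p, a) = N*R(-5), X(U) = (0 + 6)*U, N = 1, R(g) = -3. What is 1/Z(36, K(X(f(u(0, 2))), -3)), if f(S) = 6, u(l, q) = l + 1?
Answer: 1/5 ≈ 0.20000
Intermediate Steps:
u(l, q) = 1 + l
X(U) = 6*U
K(p, a) = -3 (K(p, a) = 1*(-3) = -3)
Z(k, I) = -31 + k
1/Z(36, K(X(f(u(0, 2))), -3)) = 1/(-31 + 36) = 1/5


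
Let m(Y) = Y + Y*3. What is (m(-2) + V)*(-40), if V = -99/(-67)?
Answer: 17480/67 ≈ 260.90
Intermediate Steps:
V = 99/67 (V = -99*(-1/67) = 99/67 ≈ 1.4776)
m(Y) = 4*Y (m(Y) = Y + 3*Y = 4*Y)
(m(-2) + V)*(-40) = (4*(-2) + 99/67)*(-40) = (-8 + 99/67)*(-40) = -437/67*(-40) = 17480/67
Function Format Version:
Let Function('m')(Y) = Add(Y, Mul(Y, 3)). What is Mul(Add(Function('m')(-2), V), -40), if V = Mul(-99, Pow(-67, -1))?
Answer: Rational(17480, 67) ≈ 260.90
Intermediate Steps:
V = Rational(99, 67) (V = Mul(-99, Rational(-1, 67)) = Rational(99, 67) ≈ 1.4776)
Function('m')(Y) = Mul(4, Y) (Function('m')(Y) = Add(Y, Mul(3, Y)) = Mul(4, Y))
Mul(Add(Function('m')(-2), V), -40) = Mul(Add(Mul(4, -2), Rational(99, 67)), -40) = Mul(Add(-8, Rational(99, 67)), -40) = Mul(Rational(-437, 67), -40) = Rational(17480, 67)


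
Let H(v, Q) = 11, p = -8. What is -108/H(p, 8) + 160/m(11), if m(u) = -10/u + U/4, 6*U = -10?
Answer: -50244/385 ≈ -130.50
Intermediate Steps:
U = -5/3 (U = (⅙)*(-10) = -5/3 ≈ -1.6667)
m(u) = -5/12 - 10/u (m(u) = -10/u - 5/3/4 = -10/u - 5/3*¼ = -10/u - 5/12 = -5/12 - 10/u)
-108/H(p, 8) + 160/m(11) = -108/11 + 160/(-5/12 - 10/11) = -108/11 + 160/(-175/132) = -108/11 + 160*(-132/175) = -108/11 - 4224/35 = -50244/385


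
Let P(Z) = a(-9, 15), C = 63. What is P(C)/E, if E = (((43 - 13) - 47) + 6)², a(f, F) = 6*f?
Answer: -54/121 ≈ -0.44628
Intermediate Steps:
P(Z) = -54 (P(Z) = 6*(-9) = -54)
E = 121 (E = ((30 - 47) + 6)² = (-17 + 6)² = (-11)² = 121)
P(C)/E = -54/121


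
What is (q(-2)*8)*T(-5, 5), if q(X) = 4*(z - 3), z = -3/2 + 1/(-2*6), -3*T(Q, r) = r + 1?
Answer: 880/3 ≈ 293.33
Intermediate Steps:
T(Q, r) = -⅓ - r/3 (T(Q, r) = -(r + 1)/3 = -(1 + r)/3 = -⅓ - r/3)
z = -19/12 (z = -3*½ - ½*⅙ = -3/2 - 1/12 = -19/12 ≈ -1.5833)
q(X) = -55/3 (q(X) = 4*(-19/12 - 3) = 4*(-55/12) = -55/3)
(q(-2)*8)*T(-5, 5) = (-55/3*8)*(-⅓ - ⅓*5) = -440*(-⅓ - 5/3)/3 = -440/3*(-2) = 880/3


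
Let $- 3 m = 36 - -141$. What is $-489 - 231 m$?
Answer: $13140$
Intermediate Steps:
$m = -59$ ($m = - \frac{36 - -141}{3} = - \frac{36 + 141}{3} = \left(- \frac{1}{3}\right) 177 = -59$)
$-489 - 231 m = -489 - -13629 = -489 + 13629 = 13140$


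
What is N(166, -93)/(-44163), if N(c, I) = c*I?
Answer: 5146/14721 ≈ 0.34957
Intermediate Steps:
N(c, I) = I*c
N(166, -93)/(-44163) = -93*166/(-44163) = -15438*(-1/44163) = 5146/14721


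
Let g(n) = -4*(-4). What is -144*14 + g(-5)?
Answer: -2000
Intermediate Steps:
g(n) = 16
-144*14 + g(-5) = -144*14 + 16 = -2016 + 16 = -2000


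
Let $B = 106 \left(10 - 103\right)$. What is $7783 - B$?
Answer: $17641$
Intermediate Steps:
$B = -9858$ ($B = 106 \left(-93\right) = -9858$)
$7783 - B = 7783 - -9858 = 7783 + 9858 = 17641$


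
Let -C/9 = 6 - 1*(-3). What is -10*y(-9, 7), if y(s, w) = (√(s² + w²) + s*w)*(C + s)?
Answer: -56700 + 900*√130 ≈ -46438.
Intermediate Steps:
C = -81 (C = -9*(6 - 1*(-3)) = -9*(6 + 3) = -9*9 = -81)
y(s, w) = (-81 + s)*(√(s² + w²) + s*w) (y(s, w) = (√(s² + w²) + s*w)*(-81 + s) = (-81 + s)*(√(s² + w²) + s*w))
-10*y(-9, 7) = -10*(-81*√((-9)² + 7²) - 9*√((-9)² + 7²) + 7*(-9)² - 81*(-9)*7) = -10*(-81*√(81 + 49) - 9*√(81 + 49) + 7*81 + 5103) = -10*(-81*√130 - 9*√130 + 567 + 5103) = -10*(5670 - 90*√130) = -56700 + 900*√130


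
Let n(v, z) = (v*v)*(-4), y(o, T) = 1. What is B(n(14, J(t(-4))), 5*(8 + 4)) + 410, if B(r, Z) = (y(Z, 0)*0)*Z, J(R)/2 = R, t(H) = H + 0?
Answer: 410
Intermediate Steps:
t(H) = H
J(R) = 2*R
n(v, z) = -4*v² (n(v, z) = v²*(-4) = -4*v²)
B(r, Z) = 0 (B(r, Z) = (1*0)*Z = 0*Z = 0)
B(n(14, J(t(-4))), 5*(8 + 4)) + 410 = 0 + 410 = 410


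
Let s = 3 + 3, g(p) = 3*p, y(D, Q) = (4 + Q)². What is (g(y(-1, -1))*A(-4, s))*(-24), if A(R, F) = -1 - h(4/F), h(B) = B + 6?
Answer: 4968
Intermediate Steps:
h(B) = 6 + B
s = 6
A(R, F) = -7 - 4/F (A(R, F) = -1 - (6 + 4/F) = -1 + (-6 - 4/F) = -7 - 4/F)
(g(y(-1, -1))*A(-4, s))*(-24) = ((3*(4 - 1)²)*(-7 - 4/6))*(-24) = ((3*3²)*(-7 - 4*⅙))*(-24) = ((3*9)*(-7 - ⅔))*(-24) = (27*(-23/3))*(-24) = -207*(-24) = 4968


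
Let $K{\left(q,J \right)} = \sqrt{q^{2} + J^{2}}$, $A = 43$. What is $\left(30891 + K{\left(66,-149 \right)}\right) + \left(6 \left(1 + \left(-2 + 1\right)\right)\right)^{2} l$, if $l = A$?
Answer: $30891 + \sqrt{26557} \approx 31054.0$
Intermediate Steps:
$l = 43$
$K{\left(q,J \right)} = \sqrt{J^{2} + q^{2}}$
$\left(30891 + K{\left(66,-149 \right)}\right) + \left(6 \left(1 + \left(-2 + 1\right)\right)\right)^{2} l = \left(30891 + \sqrt{\left(-149\right)^{2} + 66^{2}}\right) + \left(6 \left(1 + \left(-2 + 1\right)\right)\right)^{2} \cdot 43 = \left(30891 + \sqrt{22201 + 4356}\right) + \left(6 \left(1 - 1\right)\right)^{2} \cdot 43 = \left(30891 + \sqrt{26557}\right) + \left(6 \cdot 0\right)^{2} \cdot 43 = \left(30891 + \sqrt{26557}\right) + 0^{2} \cdot 43 = \left(30891 + \sqrt{26557}\right) + 0 \cdot 43 = \left(30891 + \sqrt{26557}\right) + 0 = 30891 + \sqrt{26557}$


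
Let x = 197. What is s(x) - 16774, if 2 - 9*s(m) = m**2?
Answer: -189773/9 ≈ -21086.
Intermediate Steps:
s(m) = 2/9 - m**2/9
s(x) - 16774 = (2/9 - 1/9*197**2) - 16774 = (2/9 - 1/9*38809) - 16774 = (2/9 - 38809/9) - 16774 = -38807/9 - 16774 = -189773/9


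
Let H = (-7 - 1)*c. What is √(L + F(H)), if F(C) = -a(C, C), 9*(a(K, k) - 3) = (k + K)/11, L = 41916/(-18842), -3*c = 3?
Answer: I*√520602246065/310893 ≈ 2.3208*I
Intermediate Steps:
c = -1 (c = -⅓*3 = -1)
L = -20958/9421 (L = 41916*(-1/18842) = -20958/9421 ≈ -2.2246)
H = 8 (H = (-7 - 1)*(-1) = -8*(-1) = 8)
a(K, k) = 3 + K/99 + k/99 (a(K, k) = 3 + ((k + K)/11)/9 = 3 + ((K + k)*(1/11))/9 = 3 + (K/11 + k/11)/9 = 3 + (K/99 + k/99) = 3 + K/99 + k/99)
F(C) = -3 - 2*C/99 (F(C) = -(3 + C/99 + C/99) = -(3 + 2*C/99) = -3 - 2*C/99)
√(L + F(H)) = √(-20958/9421 + (-3 - 2/99*8)) = √(-20958/9421 + (-3 - 16/99)) = √(-20958/9421 - 313/99) = √(-5023615/932679) = I*√520602246065/310893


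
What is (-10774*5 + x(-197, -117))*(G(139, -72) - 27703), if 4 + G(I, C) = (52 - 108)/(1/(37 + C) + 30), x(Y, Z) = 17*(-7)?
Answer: 1569276829367/1049 ≈ 1.4960e+9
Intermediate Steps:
x(Y, Z) = -119
G(I, C) = -4 - 56/(30 + 1/(37 + C)) (G(I, C) = -4 + (52 - 108)/(1/(37 + C) + 30) = -4 - 56/(30 + 1/(37 + C)))
(-10774*5 + x(-197, -117))*(G(139, -72) - 27703) = (-10774*5 - 119)*(4*(-1629 - 44*(-72))/(1111 + 30*(-72)) - 27703) = (-53870 - 119)*(4*(-1629 + 3168)/(1111 - 2160) - 27703) = -53989*(4*1539/(-1049) - 27703) = -53989*(4*(-1/1049)*1539 - 27703) = -53989*(-6156/1049 - 27703) = -53989*(-29066603/1049) = 1569276829367/1049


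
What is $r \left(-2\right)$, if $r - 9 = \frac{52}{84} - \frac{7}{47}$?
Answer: $- \frac{18694}{987} \approx -18.94$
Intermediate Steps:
$r = \frac{9347}{987}$ ($r = 9 + \left(\frac{52}{84} - \frac{7}{47}\right) = 9 + \left(52 \cdot \frac{1}{84} - \frac{7}{47}\right) = 9 + \left(\frac{13}{21} - \frac{7}{47}\right) = 9 + \frac{464}{987} = \frac{9347}{987} \approx 9.4701$)
$r \left(-2\right) = \frac{9347}{987} \left(-2\right) = - \frac{18694}{987}$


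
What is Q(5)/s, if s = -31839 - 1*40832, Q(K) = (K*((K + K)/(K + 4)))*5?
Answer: -250/654039 ≈ -0.00038224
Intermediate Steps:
Q(K) = 10*K²/(4 + K) (Q(K) = (K*((2*K)/(4 + K)))*5 = (K*(2*K/(4 + K)))*5 = (2*K²/(4 + K))*5 = 10*K²/(4 + K))
s = -72671 (s = -31839 - 40832 = -72671)
Q(5)/s = (10*5²/(4 + 5))/(-72671) = (10*25/9)*(-1/72671) = (10*25*(⅑))*(-1/72671) = (250/9)*(-1/72671) = -250/654039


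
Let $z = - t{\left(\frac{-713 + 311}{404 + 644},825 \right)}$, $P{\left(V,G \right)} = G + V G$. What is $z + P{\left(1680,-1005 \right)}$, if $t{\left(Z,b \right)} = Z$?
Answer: $- \frac{885248019}{524} \approx -1.6894 \cdot 10^{6}$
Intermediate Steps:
$P{\left(V,G \right)} = G + G V$
$z = \frac{201}{524}$ ($z = - \frac{-713 + 311}{404 + 644} = - \frac{-402}{1048} = \left(-1\right) \left(- \frac{201}{524}\right) = \frac{201}{524} \approx 0.38359$)
$z + P{\left(1680,-1005 \right)} = \frac{201}{524} - 1005 \left(1 + 1680\right) = \frac{201}{524} - 1689405 = - \frac{885248019}{524}$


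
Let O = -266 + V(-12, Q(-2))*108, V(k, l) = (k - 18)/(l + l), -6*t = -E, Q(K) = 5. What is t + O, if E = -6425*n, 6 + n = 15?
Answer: -20455/2 ≈ -10228.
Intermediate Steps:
n = 9 (n = -6 + 15 = 9)
E = -57825 (E = -6425*9 = -57825)
t = -19275/2 (t = -(-1)*(-57825)/6 = -⅙*57825 = -19275/2 ≈ -9637.5)
V(k, l) = (-18 + k)/(2*l) (V(k, l) = (-18 + k)/((2*l)) = (-18 + k)*(1/(2*l)) = (-18 + k)/(2*l))
O = -590 (O = -266 + ((½)*(-18 - 12)/5)*108 = -266 + ((½)*(⅕)*(-30))*108 = -266 - 3*108 = -266 - 324 = -590)
t + O = -19275/2 - 590 = -20455/2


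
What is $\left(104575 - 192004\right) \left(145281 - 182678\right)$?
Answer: $3269582313$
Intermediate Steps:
$\left(104575 - 192004\right) \left(145281 - 182678\right) = \left(-87429\right) \left(-37397\right) = 3269582313$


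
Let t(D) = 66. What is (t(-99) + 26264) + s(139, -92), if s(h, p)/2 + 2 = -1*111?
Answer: 26104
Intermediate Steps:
s(h, p) = -226 (s(h, p) = -4 + 2*(-1*111) = -4 + 2*(-111) = -4 - 222 = -226)
(t(-99) + 26264) + s(139, -92) = (66 + 26264) - 226 = 26330 - 226 = 26104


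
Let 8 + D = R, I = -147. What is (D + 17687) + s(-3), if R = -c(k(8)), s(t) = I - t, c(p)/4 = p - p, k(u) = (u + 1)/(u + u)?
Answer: 17535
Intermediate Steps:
k(u) = (1 + u)/(2*u) (k(u) = (1 + u)/((2*u)) = (1 + u)*(1/(2*u)) = (1 + u)/(2*u))
c(p) = 0 (c(p) = 4*(p - p) = 4*0 = 0)
s(t) = -147 - t
R = 0 (R = -1*0 = 0)
D = -8 (D = -8 + 0 = -8)
(D + 17687) + s(-3) = (-8 + 17687) + (-147 - 1*(-3)) = 17679 + (-147 + 3) = 17679 - 144 = 17535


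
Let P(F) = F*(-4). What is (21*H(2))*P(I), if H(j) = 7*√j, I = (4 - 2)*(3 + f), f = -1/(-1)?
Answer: -4704*√2 ≈ -6652.5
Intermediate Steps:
f = 1 (f = -1*(-1) = 1)
I = 8 (I = (4 - 2)*(3 + 1) = 2*4 = 8)
P(F) = -4*F
(21*H(2))*P(I) = (21*(7*√2))*(-4*8) = (147*√2)*(-32) = -4704*√2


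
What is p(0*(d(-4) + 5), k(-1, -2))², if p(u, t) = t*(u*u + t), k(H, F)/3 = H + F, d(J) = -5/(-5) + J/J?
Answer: 6561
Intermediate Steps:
d(J) = 2 (d(J) = -5*(-⅕) + 1 = 1 + 1 = 2)
k(H, F) = 3*F + 3*H (k(H, F) = 3*(H + F) = 3*(F + H) = 3*F + 3*H)
p(u, t) = t*(t + u²) (p(u, t) = t*(u² + t) = t*(t + u²))
p(0*(d(-4) + 5), k(-1, -2))² = ((3*(-2) + 3*(-1))*((3*(-2) + 3*(-1)) + (0*(2 + 5))²))² = ((-6 - 3)*((-6 - 3) + (0*7)²))² = (-9*(-9 + 0²))² = (-9*(-9 + 0))² = (-9*(-9))² = 81² = 6561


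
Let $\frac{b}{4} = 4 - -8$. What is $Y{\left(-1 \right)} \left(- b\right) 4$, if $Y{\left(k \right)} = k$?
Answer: $192$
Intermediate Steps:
$b = 48$ ($b = 4 \left(4 - -8\right) = 4 \left(4 + 8\right) = 4 \cdot 12 = 48$)
$Y{\left(-1 \right)} \left(- b\right) 4 = - \left(-1\right) 48 \cdot 4 = \left(-1\right) \left(-48\right) 4 = 48 \cdot 4 = 192$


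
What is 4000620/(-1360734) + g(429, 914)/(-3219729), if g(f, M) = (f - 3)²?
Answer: -729325155298/243399706727 ≈ -2.9964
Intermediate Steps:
g(f, M) = (-3 + f)²
4000620/(-1360734) + g(429, 914)/(-3219729) = 4000620/(-1360734) + (-3 + 429)²/(-3219729) = 4000620*(-1/1360734) + 426²*(-1/3219729) = -666770/226789 + 181476*(-1/3219729) = -666770/226789 - 60492/1073243 = -729325155298/243399706727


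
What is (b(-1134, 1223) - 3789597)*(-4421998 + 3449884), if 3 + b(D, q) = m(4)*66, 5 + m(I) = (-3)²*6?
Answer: 3680779397724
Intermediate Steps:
m(I) = 49 (m(I) = -5 + (-3)²*6 = -5 + 9*6 = -5 + 54 = 49)
b(D, q) = 3231 (b(D, q) = -3 + 49*66 = -3 + 3234 = 3231)
(b(-1134, 1223) - 3789597)*(-4421998 + 3449884) = (3231 - 3789597)*(-4421998 + 3449884) = -3786366*(-972114) = 3680779397724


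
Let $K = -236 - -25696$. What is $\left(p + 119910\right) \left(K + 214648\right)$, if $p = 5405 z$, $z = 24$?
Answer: $59938160040$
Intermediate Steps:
$K = 25460$ ($K = -236 + 25696 = 25460$)
$p = 129720$ ($p = 5405 \cdot 24 = 129720$)
$\left(p + 119910\right) \left(K + 214648\right) = \left(129720 + 119910\right) \left(25460 + 214648\right) = 249630 \cdot 240108 = 59938160040$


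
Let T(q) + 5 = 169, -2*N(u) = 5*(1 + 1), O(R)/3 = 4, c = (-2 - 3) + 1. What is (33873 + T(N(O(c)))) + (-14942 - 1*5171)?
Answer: 13924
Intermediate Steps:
c = -4 (c = -5 + 1 = -4)
O(R) = 12 (O(R) = 3*4 = 12)
N(u) = -5 (N(u) = -5*(1 + 1)/2 = -5*2/2 = -1/2*10 = -5)
T(q) = 164 (T(q) = -5 + 169 = 164)
(33873 + T(N(O(c)))) + (-14942 - 1*5171) = (33873 + 164) + (-14942 - 1*5171) = 34037 + (-14942 - 5171) = 34037 - 20113 = 13924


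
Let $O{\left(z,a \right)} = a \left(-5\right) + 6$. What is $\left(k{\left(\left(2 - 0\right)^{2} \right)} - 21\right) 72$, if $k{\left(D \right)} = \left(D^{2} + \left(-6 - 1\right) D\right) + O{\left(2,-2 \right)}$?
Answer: $-1224$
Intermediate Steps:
$O{\left(z,a \right)} = 6 - 5 a$ ($O{\left(z,a \right)} = - 5 a + 6 = 6 - 5 a$)
$k{\left(D \right)} = 16 + D^{2} - 7 D$ ($k{\left(D \right)} = \left(D^{2} + \left(-6 - 1\right) D\right) + \left(6 - -10\right) = \left(D^{2} - 7 D\right) + \left(6 + 10\right) = \left(D^{2} - 7 D\right) + 16 = 16 + D^{2} - 7 D$)
$\left(k{\left(\left(2 - 0\right)^{2} \right)} - 21\right) 72 = \left(\left(16 + \left(\left(2 - 0\right)^{2}\right)^{2} - 7 \left(2 - 0\right)^{2}\right) - 21\right) 72 = \left(\left(16 + \left(\left(2 + 0\right)^{2}\right)^{2} - 7 \left(2 + 0\right)^{2}\right) - 21\right) 72 = \left(\left(16 + \left(2^{2}\right)^{2} - 7 \cdot 2^{2}\right) - 21\right) 72 = \left(\left(16 + 4^{2} - 28\right) - 21\right) 72 = \left(\left(16 + 16 - 28\right) - 21\right) 72 = \left(4 - 21\right) 72 = \left(-17\right) 72 = -1224$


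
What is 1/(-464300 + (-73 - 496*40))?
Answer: -1/484213 ≈ -2.0652e-6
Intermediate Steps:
1/(-464300 + (-73 - 496*40)) = 1/(-464300 + (-73 - 19840)) = 1/(-464300 - 19913) = 1/(-484213) = -1/484213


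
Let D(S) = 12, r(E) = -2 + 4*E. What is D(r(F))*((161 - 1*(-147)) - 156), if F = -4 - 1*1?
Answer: 1824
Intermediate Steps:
F = -5 (F = -4 - 1 = -5)
D(r(F))*((161 - 1*(-147)) - 156) = 12*((161 - 1*(-147)) - 156) = 12*((161 + 147) - 156) = 12*(308 - 156) = 12*152 = 1824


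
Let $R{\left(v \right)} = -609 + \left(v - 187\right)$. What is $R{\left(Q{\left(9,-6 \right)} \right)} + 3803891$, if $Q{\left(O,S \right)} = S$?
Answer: $3803089$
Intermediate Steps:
$R{\left(v \right)} = -796 + v$ ($R{\left(v \right)} = -609 + \left(-187 + v\right) = -796 + v$)
$R{\left(Q{\left(9,-6 \right)} \right)} + 3803891 = \left(-796 - 6\right) + 3803891 = -802 + 3803891 = 3803089$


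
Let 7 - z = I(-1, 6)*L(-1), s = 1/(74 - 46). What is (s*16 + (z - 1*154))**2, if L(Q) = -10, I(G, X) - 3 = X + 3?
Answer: 34225/49 ≈ 698.47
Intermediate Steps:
I(G, X) = 6 + X (I(G, X) = 3 + (X + 3) = 3 + (3 + X) = 6 + X)
s = 1/28 ≈ 0.035714
z = 127 (z = 7 - (6 + 6)*(-10) = 7 - 12*(-10) = 7 - 1*(-120) = 7 + 120 = 127)
(s*16 + (z - 1*154))**2 = ((1/28)*16 + (127 - 1*154))**2 = (4/7 + (127 - 154))**2 = (4/7 - 27)**2 = (-185/7)**2 = 34225/49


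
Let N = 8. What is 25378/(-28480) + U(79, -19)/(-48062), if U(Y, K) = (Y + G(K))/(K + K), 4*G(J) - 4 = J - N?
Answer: -5793397051/6501827360 ≈ -0.89104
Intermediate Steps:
G(J) = -1 + J/4 (G(J) = 1 + (J - 1*8)/4 = 1 + (J - 8)/4 = 1 + (-8 + J)/4 = 1 + (-2 + J/4) = -1 + J/4)
U(Y, K) = (-1 + Y + K/4)/(2*K) (U(Y, K) = (Y + (-1 + K/4))/(K + K) = (-1 + Y + K/4)/((2*K)) = (-1 + Y + K/4)*(1/(2*K)) = (-1 + Y + K/4)/(2*K))
25378/(-28480) + U(79, -19)/(-48062) = 25378/(-28480) + ((1/8)*(-4 - 19 + 4*79)/(-19))/(-48062) = 25378*(-1/28480) + ((1/8)*(-1/19)*(-4 - 19 + 316))*(-1/48062) = -12689/14240 + ((1/8)*(-1/19)*293)*(-1/48062) = -12689/14240 - 293/152*(-1/48062) = -12689/14240 + 293/7305424 = -5793397051/6501827360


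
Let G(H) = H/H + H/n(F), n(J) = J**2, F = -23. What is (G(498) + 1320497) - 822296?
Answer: 263549356/529 ≈ 4.9820e+5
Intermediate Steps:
G(H) = 1 + H/529 (G(H) = H/H + H/((-23)**2) = 1 + H/529)
(G(498) + 1320497) - 822296 = ((1 + (1/529)*498) + 1320497) - 822296 = ((1 + 498/529) + 1320497) - 822296 = (1027/529 + 1320497) - 822296 = 698543940/529 - 822296 = 263549356/529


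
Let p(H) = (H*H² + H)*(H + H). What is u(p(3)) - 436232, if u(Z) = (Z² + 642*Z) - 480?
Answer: -288752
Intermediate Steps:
p(H) = 2*H*(H + H³) (p(H) = (H³ + H)*(2*H) = (H + H³)*(2*H) = 2*H*(H + H³))
u(Z) = -480 + Z² + 642*Z
u(p(3)) - 436232 = (-480 + (2*3²*(1 + 3²))² + 642*(2*3²*(1 + 3²))) - 436232 = (-480 + (2*9*(1 + 9))² + 642*(2*9*(1 + 9))) - 436232 = (-480 + (2*9*10)² + 642*(2*9*10)) - 436232 = (-480 + 180² + 642*180) - 436232 = (-480 + 32400 + 115560) - 436232 = 147480 - 436232 = -288752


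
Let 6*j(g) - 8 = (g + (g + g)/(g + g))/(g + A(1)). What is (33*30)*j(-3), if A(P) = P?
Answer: 1485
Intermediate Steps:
j(g) = 3/2 (j(g) = 4/3 + ((g + (g + g)/(g + g))/(g + 1))/6 = 4/3 + ((g + (2*g)/((2*g)))/(1 + g))/6 = 4/3 + ((g + (2*g)*(1/(2*g)))/(1 + g))/6 = 4/3 + ((g + 1)/(1 + g))/6 = 4/3 + ((1 + g)/(1 + g))/6 = 4/3 + (⅙)*1 = 4/3 + ⅙ = 3/2)
(33*30)*j(-3) = (33*30)*(3/2) = 990*(3/2) = 1485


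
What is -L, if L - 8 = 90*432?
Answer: -38888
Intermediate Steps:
L = 38888 (L = 8 + 90*432 = 8 + 38880 = 38888)
-L = -1*38888 = -38888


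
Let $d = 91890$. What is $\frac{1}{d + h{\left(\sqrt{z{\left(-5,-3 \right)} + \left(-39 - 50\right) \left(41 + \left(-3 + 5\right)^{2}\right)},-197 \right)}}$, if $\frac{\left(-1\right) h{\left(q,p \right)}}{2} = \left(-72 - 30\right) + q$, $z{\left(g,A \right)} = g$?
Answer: $\frac{46047}{4240660438} + \frac{i \sqrt{4010}}{4240660438} \approx 1.0858 \cdot 10^{-5} + 1.4933 \cdot 10^{-8} i$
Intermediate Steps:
$h{\left(q,p \right)} = 204 - 2 q$ ($h{\left(q,p \right)} = - 2 \left(\left(-72 - 30\right) + q\right) = - 2 \left(-102 + q\right) = 204 - 2 q$)
$\frac{1}{d + h{\left(\sqrt{z{\left(-5,-3 \right)} + \left(-39 - 50\right) \left(41 + \left(-3 + 5\right)^{2}\right)},-197 \right)}} = \frac{1}{91890 + \left(204 - 2 \sqrt{-5 + \left(-39 - 50\right) \left(41 + \left(-3 + 5\right)^{2}\right)}\right)} = \frac{1}{91890 + \left(204 - 2 \sqrt{-5 - 89 \left(41 + 2^{2}\right)}\right)} = \frac{1}{91890 + \left(204 - 2 \sqrt{-5 - 89 \left(41 + 4\right)}\right)} = \frac{1}{91890 + \left(204 - 2 \sqrt{-5 - 4005}\right)} = \frac{1}{91890 + \left(204 - 2 \sqrt{-4010}\right)} = \frac{1}{91890 + \left(204 - 2 i \sqrt{4010}\right)} = \frac{1}{92094 - 2 i \sqrt{4010}}$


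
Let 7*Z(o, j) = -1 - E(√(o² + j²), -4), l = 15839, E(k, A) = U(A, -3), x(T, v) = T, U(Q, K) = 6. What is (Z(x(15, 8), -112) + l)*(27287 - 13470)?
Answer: 218833646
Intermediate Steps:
E(k, A) = 6
Z(o, j) = -1 (Z(o, j) = (-1 - 1*6)/7 = (-1 - 6)/7 = (⅐)*(-7) = -1)
(Z(x(15, 8), -112) + l)*(27287 - 13470) = (-1 + 15839)*(27287 - 13470) = 15838*13817 = 218833646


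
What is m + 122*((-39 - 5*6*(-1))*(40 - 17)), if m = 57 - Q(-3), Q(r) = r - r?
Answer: -25197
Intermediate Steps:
Q(r) = 0
m = 57 (m = 57 - 1*0 = 57 + 0 = 57)
m + 122*((-39 - 5*6*(-1))*(40 - 17)) = 57 + 122*((-39 - 5*6*(-1))*(40 - 17)) = 57 + 122*((-39 - 30*(-1))*23) = 57 + 122*((-39 + 30)*23) = 57 + 122*(-9*23) = 57 + 122*(-207) = 57 - 25254 = -25197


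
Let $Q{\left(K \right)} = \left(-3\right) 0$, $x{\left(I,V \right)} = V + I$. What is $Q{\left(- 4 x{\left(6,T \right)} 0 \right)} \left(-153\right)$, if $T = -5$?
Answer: $0$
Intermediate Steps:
$x{\left(I,V \right)} = I + V$
$Q{\left(K \right)} = 0$
$Q{\left(- 4 x{\left(6,T \right)} 0 \right)} \left(-153\right) = 0 \left(-153\right) = 0$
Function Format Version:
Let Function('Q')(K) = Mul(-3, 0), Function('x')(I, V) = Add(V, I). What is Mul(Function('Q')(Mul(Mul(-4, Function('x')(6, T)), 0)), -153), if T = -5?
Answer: 0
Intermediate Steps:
Function('x')(I, V) = Add(I, V)
Function('Q')(K) = 0
Mul(Function('Q')(Mul(Mul(-4, Function('x')(6, T)), 0)), -153) = Mul(0, -153) = 0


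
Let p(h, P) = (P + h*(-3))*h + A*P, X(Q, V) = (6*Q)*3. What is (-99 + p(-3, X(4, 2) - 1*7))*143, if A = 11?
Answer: 56342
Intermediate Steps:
X(Q, V) = 18*Q
p(h, P) = 11*P + h*(P - 3*h) (p(h, P) = (P + h*(-3))*h + 11*P = (P - 3*h)*h + 11*P = h*(P - 3*h) + 11*P = 11*P + h*(P - 3*h))
(-99 + p(-3, X(4, 2) - 1*7))*143 = (-99 + (-3*(-3)**2 + 11*(18*4 - 1*7) + (18*4 - 1*7)*(-3)))*143 = (-99 + (-3*9 + 11*(72 - 7) + (72 - 7)*(-3)))*143 = (-99 + (-27 + 11*65 + 65*(-3)))*143 = (-99 + (-27 + 715 - 195))*143 = (-99 + 493)*143 = 394*143 = 56342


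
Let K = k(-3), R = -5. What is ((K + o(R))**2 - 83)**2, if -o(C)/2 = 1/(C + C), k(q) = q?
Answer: 3530641/625 ≈ 5649.0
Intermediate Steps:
o(C) = -1/C (o(C) = -2/(C + C) = -2*1/(2*C) = -1/C)
K = -3
((K + o(R))**2 - 83)**2 = ((-3 - 1/(-5))**2 - 83)**2 = ((-3 - 1*(-1/5))**2 - 83)**2 = ((-3 + 1/5)**2 - 83)**2 = ((-14/5)**2 - 83)**2 = (196/25 - 83)**2 = (-1879/25)**2 = 3530641/625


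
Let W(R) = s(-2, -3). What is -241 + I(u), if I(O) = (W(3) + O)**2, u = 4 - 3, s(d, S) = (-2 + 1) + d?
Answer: -237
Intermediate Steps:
s(d, S) = -1 + d
W(R) = -3 (W(R) = -1 - 2 = -3)
u = 1
I(O) = (-3 + O)**2
-241 + I(u) = -241 + (-3 + 1)**2 = -241 + (-2)**2 = -241 + 4 = -237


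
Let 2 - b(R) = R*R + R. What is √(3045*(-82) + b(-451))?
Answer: I*√452638 ≈ 672.78*I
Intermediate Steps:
b(R) = 2 - R - R² (b(R) = 2 - (R*R + R) = 2 - (R² + R) = 2 - (R + R²) = 2 + (-R - R²) = 2 - R - R²)
√(3045*(-82) + b(-451)) = √(3045*(-82) + (2 - 1*(-451) - 1*(-451)²)) = √(-249690 + (2 + 451 - 1*203401)) = √(-249690 + (2 + 451 - 203401)) = √(-249690 - 202948) = √(-452638) = I*√452638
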